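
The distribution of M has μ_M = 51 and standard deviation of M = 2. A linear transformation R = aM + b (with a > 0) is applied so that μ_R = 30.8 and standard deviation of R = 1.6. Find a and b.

a = 0.8, b = -10

standard deviation of R = a·standard deviation of M (a > 0), so a = 1.6/2 = 0.8.
μ_R = a·μ_M + b, so b = 30.8 − 0.8·51 = -10.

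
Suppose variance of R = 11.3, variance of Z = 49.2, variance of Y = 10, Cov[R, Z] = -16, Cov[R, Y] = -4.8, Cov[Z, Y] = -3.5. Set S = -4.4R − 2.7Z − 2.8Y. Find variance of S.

variance of S = a²·variance of R + b²·variance of Z + c²·variance of Y + 2ab·Cov[R, Z] + 2ac·Cov[R, Y] + 2bc·Cov[Z, Y], with a = -4.4, b = -2.7, c = -2.8.
= 218.768 + 358.668 + 78.4 + (-380.16) + (-118.272) + (-52.92)
= 104.484.

variance of S = 104.484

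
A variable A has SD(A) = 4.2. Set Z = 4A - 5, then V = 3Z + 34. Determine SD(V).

SD(V) = 50.4

SD(Z) = |4|·4.2 = 16.8.
SD(V) = |3|·16.8 = 50.4.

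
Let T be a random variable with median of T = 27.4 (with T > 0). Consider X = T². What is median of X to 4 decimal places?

T² is monotone on this domain, so median of X = square(27.4) = 750.76.

median of X = 750.76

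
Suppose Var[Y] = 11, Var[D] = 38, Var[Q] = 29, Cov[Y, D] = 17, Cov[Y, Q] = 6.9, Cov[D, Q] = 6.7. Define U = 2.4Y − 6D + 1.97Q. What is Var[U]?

Var[U] = 961.1645

Var[U] = a²·Var[Y] + b²·Var[D] + c²·Var[Q] + 2ab·Cov[Y, D] + 2ac·Cov[Y, Q] + 2bc·Cov[D, Q], with a = 2.4, b = -6, c = 1.97.
= 63.36 + 1368 + 112.5461 + (-489.6) + 65.2464 + (-158.388)
= 961.1645.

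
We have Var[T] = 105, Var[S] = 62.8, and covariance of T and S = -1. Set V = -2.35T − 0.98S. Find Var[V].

Var[V] = a²·Var[T] + b²·Var[S] + 2ab·covariance of T and S with a = -2.35, b = -0.98.
= (-2.35)²·105 + (-0.98)²·62.8 + 2·(-2.35)·(-0.98)·(-1)
= 579.8625 + 60.31312 + (-4.606) = 635.56962.

Var[V] = 635.56962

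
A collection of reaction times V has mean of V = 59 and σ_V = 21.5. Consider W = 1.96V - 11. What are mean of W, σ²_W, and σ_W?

mean of W = 104.64, σ²_W = 1775.7796, σ_W = 42.14

W = 1.96V - 11 is linear with a = 1.96, b = -11.
mean of W = a·mean of V + b = 1.96·59 + (-11) = 104.64.
σ²_V = 21.5² = 462.25.
σ²_W = a²·σ²_V = 1.96²·462.25 = 1775.7796 (the additive constant -11 does not affect variance).
σ_W = |a|·σ_V = |1.96|·21.5 = 42.14.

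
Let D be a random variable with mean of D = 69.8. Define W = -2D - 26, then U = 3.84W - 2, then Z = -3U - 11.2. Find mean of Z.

mean of Z = 1902.512

mean of W = (-2)·69.8 + (-26) = -165.6.
mean of U = 3.84·(-165.6) + (-2) = -637.904.
mean of Z = (-3)·(-637.904) + (-11.2) = 1902.512.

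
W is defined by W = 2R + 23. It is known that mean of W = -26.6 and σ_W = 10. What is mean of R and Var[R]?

From W = 2R + 23: mean of W = a·mean of R + b, so mean of R = (mean of W − b)/a = (-26.6 − 23)/2 = -24.8.
Var[W] = 10² = 100.
Var[W] = a²·Var[R], so Var[R] = 100/2² = 25.

mean of R = -24.8, Var[R] = 25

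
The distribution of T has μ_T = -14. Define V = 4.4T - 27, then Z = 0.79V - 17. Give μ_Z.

μ_V = 4.4·(-14) + (-27) = -88.6.
μ_Z = 0.79·(-88.6) + (-17) = -86.994.

μ_Z = -86.994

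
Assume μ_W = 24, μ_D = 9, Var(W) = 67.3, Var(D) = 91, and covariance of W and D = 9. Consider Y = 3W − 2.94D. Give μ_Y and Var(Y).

μ_Y = 45.54, Var(Y) = 1233.5076

μ_Y = 3·μ_W + (-2.94)·μ_D = 3·24 + (-2.94)·9 = 45.54.
Var(Y) = a²·Var(W) + b²·Var(D) + 2ab·covariance of W and D with a = 3, b = -2.94.
= 3²·67.3 + (-2.94)²·91 + 2·3·(-2.94)·9
= 605.7 + 786.5676 + (-158.76) = 1233.5076.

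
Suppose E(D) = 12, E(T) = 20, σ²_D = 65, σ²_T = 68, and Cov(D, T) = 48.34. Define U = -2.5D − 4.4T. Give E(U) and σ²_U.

E(U) = (-2.5)·E(D) + (-4.4)·E(T) = (-2.5)·12 + (-4.4)·20 = -118.
σ²_U = a²·σ²_D + b²·σ²_T + 2ab·Cov(D, T) with a = -2.5, b = -4.4.
= (-2.5)²·65 + (-4.4)²·68 + 2·(-2.5)·(-4.4)·48.34
= 406.25 + 1316.48 + 1063.48 = 2786.21.

E(U) = -118, σ²_U = 2786.21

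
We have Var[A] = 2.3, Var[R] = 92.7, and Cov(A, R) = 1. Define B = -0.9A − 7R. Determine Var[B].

Var[B] = a²·Var[A] + b²·Var[R] + 2ab·Cov(A, R) with a = -0.9, b = -7.
= (-0.9)²·2.3 + (-7)²·92.7 + 2·(-0.9)·(-7)·1
= 1.863 + 4542.3 + 12.6 = 4556.763.

Var[B] = 4556.763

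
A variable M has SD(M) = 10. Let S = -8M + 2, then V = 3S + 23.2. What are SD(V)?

SD(V) = 240

SD(S) = |-8|·10 = 80.
SD(V) = |3|·80 = 240.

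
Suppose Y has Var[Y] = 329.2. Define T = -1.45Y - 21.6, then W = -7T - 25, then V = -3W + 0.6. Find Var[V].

Var[V] = 305235.063

Var[T] = (-1.45)²·329.2 = 692.143.
Var[W] = (-7)²·692.143 = 33915.007.
Var[V] = (-3)²·33915.007 = 305235.063.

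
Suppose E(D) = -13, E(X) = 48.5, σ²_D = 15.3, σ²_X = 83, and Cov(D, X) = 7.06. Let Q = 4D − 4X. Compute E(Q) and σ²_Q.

E(Q) = 4·E(D) + (-4)·E(X) = 4·(-13) + (-4)·48.5 = -246.
σ²_Q = a²·σ²_D + b²·σ²_X + 2ab·Cov(D, X) with a = 4, b = -4.
= 4²·15.3 + (-4)²·83 + 2·4·(-4)·7.06
= 244.8 + 1328 + (-225.92) = 1346.88.

E(Q) = -246, σ²_Q = 1346.88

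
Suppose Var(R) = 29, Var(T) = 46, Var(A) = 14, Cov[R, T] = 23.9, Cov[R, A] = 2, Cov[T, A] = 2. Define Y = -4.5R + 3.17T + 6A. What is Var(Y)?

Var(Y) = a²·Var(R) + b²·Var(T) + c²·Var(A) + 2ab·Cov[R, T] + 2ac·Cov[R, A] + 2bc·Cov[T, A], with a = -4.5, b = 3.17, c = 6.
= 587.25 + 462.2494 + 504 + (-681.867) + (-108) + 76.08
= 839.7124.

Var(Y) = 839.7124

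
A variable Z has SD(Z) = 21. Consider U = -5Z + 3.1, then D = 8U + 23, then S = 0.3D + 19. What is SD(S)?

SD(S) = 252

SD(U) = |-5|·21 = 105.
SD(D) = |8|·105 = 840.
SD(S) = |0.3|·840 = 252.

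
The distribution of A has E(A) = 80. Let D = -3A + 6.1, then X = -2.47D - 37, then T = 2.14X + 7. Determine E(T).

E(T) = 1164.16862

E(D) = (-3)·80 + 6.1 = -233.9.
E(X) = (-2.47)·(-233.9) + (-37) = 540.733.
E(T) = 2.14·540.733 + 7 = 1164.16862.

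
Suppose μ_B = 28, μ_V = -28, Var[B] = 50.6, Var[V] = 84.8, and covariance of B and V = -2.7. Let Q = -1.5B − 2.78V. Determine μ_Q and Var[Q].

μ_Q = (-1.5)·μ_B + (-2.78)·μ_V = (-1.5)·28 + (-2.78)·(-28) = 35.84.
Var[Q] = a²·Var[B] + b²·Var[V] + 2ab·covariance of B and V with a = -1.5, b = -2.78.
= (-1.5)²·50.6 + (-2.78)²·84.8 + 2·(-1.5)·(-2.78)·(-2.7)
= 113.85 + 655.36832 + (-22.518) = 746.70032.

μ_Q = 35.84, Var[Q] = 746.70032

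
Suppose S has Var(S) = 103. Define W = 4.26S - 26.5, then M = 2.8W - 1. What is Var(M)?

Var(W) = 4.26²·103 = 1869.2028.
Var(M) = 2.8²·1869.2028 = 14654.549952.

Var(M) = 14654.549952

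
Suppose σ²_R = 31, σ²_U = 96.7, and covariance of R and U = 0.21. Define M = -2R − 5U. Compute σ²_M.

σ²_M = a²·σ²_R + b²·σ²_U + 2ab·covariance of R and U with a = -2, b = -5.
= (-2)²·31 + (-5)²·96.7 + 2·(-2)·(-5)·0.21
= 124 + 2417.5 + 4.2 = 2545.7.

σ²_M = 2545.7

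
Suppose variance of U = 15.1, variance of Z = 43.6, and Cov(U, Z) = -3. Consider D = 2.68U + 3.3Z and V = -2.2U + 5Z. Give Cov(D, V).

Cov(D, V) = 611.9504

By bilinearity, Cov(D, V) = ac·variance of U + bd·variance of Z + (ad+bc)·Cov(U, Z), with a=2.68, b=3.3, c=-2.2, d=5.
ac·variance of U = 2.68·(-2.2)·15.1 = -89.0296
bd·variance of Z = 3.3·5·43.6 = 719.4
(ad+bc)·Cov(U, Z) = (6.14)·(-3) = -18.42
Cov(D, V) = -89.0296 + 719.4 + (-18.42) = 611.9504.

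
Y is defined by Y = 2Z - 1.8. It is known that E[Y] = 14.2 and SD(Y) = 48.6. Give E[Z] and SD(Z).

From Y = 2Z - 1.8: E[Y] = a·E[Z] + b, so E[Z] = (E[Y] − b)/a = (14.2 − (-1.8))/2 = 8.
SD(Y) = |a|·SD(Z), so SD(Z) = 48.6/|2| = 24.3.

E[Z] = 8, SD(Z) = 24.3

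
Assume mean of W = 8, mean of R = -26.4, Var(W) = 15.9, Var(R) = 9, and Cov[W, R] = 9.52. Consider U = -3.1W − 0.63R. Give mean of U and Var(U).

mean of U = -8.168, Var(U) = 193.55622

mean of U = (-3.1)·mean of W + (-0.63)·mean of R = (-3.1)·8 + (-0.63)·(-26.4) = -8.168.
Var(U) = a²·Var(W) + b²·Var(R) + 2ab·Cov[W, R] with a = -3.1, b = -0.63.
= (-3.1)²·15.9 + (-0.63)²·9 + 2·(-3.1)·(-0.63)·9.52
= 152.799 + 3.5721 + 37.18512 = 193.55622.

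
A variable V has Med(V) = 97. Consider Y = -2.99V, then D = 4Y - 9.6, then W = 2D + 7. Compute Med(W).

Med(W) = -2332.44

Med(Y) = (-2.99)·97 = -290.03.
Med(D) = 4·(-290.03) + (-9.6) = -1169.72.
Med(W) = 2·(-1169.72) + 7 = -2332.44.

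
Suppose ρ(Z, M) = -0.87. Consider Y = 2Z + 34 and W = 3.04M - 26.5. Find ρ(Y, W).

ρ(Y, W) = -0.87

Linear rescalings preserve correlation up to sign; here the slopes 2 and 3.04 have the same sign, so ρ(Y, W) = ρ(Z, M) = -0.87.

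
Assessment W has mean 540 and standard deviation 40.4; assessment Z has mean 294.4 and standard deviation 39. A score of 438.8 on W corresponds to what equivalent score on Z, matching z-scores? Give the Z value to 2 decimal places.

z = (438.8 − 540)/40.4 ≈ -2.505.
Z = 294.4 + z·39 = 294.4 + (438.8 − 540)·39/40.4 ≈ 196.71.

Z = 196.71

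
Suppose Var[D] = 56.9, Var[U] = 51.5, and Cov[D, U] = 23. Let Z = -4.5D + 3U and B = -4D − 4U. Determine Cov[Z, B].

By bilinearity, Cov[Z, B] = ac·Var[D] + bd·Var[U] + (ad+bc)·Cov[D, U], with a=-4.5, b=3, c=-4, d=-4.
ac·Var[D] = (-4.5)·(-4)·56.9 = 1024.2
bd·Var[U] = 3·(-4)·51.5 = -618
(ad+bc)·Cov[D, U] = (6)·23 = 138
Cov[Z, B] = 1024.2 + (-618) + 138 = 544.2.

Cov[Z, B] = 544.2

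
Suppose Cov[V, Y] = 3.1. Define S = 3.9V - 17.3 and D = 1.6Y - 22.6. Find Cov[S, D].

Cov[S, D] = a·c·Cov[V, Y] = 3.9·1.6·3.1 = 19.344. Additive constants drop out.

Cov[S, D] = 19.344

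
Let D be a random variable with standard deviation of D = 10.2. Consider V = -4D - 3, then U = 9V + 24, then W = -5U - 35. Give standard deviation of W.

standard deviation of V = |-4|·10.2 = 40.8.
standard deviation of U = |9|·40.8 = 367.2.
standard deviation of W = |-5|·367.2 = 1836.

standard deviation of W = 1836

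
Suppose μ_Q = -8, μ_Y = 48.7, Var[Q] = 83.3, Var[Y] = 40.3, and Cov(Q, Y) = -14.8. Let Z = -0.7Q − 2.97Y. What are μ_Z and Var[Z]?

μ_Z = (-0.7)·μ_Q + (-2.97)·μ_Y = (-0.7)·(-8) + (-2.97)·48.7 = -139.039.
Var[Z] = a²·Var[Q] + b²·Var[Y] + 2ab·Cov(Q, Y) with a = -0.7, b = -2.97.
= (-0.7)²·83.3 + (-2.97)²·40.3 + 2·(-0.7)·(-2.97)·(-14.8)
= 40.817 + 355.48227 + (-61.5384) = 334.76087.

μ_Z = -139.039, Var[Z] = 334.76087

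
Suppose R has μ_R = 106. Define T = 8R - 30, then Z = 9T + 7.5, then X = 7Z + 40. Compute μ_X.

μ_X = 51626.5

μ_T = 8·106 + (-30) = 818.
μ_Z = 9·818 + 7.5 = 7369.5.
μ_X = 7·7369.5 + 40 = 51626.5.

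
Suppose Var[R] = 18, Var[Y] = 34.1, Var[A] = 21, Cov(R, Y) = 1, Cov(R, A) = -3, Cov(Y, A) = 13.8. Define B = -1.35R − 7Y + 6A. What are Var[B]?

Var[B] = a²·Var[R] + b²·Var[Y] + c²·Var[A] + 2ab·Cov(R, Y) + 2ac·Cov(R, A) + 2bc·Cov(Y, A), with a = -1.35, b = -7, c = 6.
= 32.805 + 1670.9 + 756 + 18.9 + 48.6 + (-1159.2)
= 1368.005.

Var[B] = 1368.005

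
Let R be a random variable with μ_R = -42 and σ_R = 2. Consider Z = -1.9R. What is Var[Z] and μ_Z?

Var[Z] = 14.44, μ_Z = 79.8

Z = -1.9R is linear with a = -1.9, b = 0.
Var[R] = 2² = 4.
Var[Z] = a²·Var[R] = (-1.9)²·4 = 14.44.
μ_Z = a·μ_R + b = (-1.9)·(-42) = 79.8.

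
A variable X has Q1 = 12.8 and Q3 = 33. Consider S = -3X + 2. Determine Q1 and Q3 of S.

Q1(S) = -97, Q3(S) = -36.4

a = -3 < 0 reverses order: Q1(S) comes from Q3(X), Q3(S) from Q1(X).
Q1(S) = (-3)·33 + 2 = -97; Q3(S) = (-3)·12.8 + 2 = -36.4.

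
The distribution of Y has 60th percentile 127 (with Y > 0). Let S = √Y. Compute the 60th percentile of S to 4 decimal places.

√Y is increasing, so P_{60}(S) = g(P_{60}(Y)) ≈ 11.2694.

60th percentile of S = 11.2694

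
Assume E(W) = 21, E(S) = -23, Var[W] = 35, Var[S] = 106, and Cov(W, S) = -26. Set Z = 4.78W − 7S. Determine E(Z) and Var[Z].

E(Z) = 4.78·E(W) + (-7)·E(S) = 4.78·21 + (-7)·(-23) = 261.38.
Var[Z] = a²·Var[W] + b²·Var[S] + 2ab·Cov(W, S) with a = 4.78, b = -7.
= 4.78²·35 + (-7)²·106 + 2·4.78·(-7)·(-26)
= 799.694 + 5194 + 1739.92 = 7733.614.

E(Z) = 261.38, Var[Z] = 7733.614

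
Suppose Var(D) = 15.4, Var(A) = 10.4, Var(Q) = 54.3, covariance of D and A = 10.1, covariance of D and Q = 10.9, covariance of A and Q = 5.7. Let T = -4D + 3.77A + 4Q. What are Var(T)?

Var(T) = a²·Var(D) + b²·Var(A) + c²·Var(Q) + 2ab·covariance of D and A + 2ac·covariance of D and Q + 2bc·covariance of A and Q, with a = -4, b = 3.77, c = 4.
= 246.4 + 147.81416 + 868.8 + (-304.616) + (-348.8) + 171.912
= 781.51016.

Var(T) = 781.51016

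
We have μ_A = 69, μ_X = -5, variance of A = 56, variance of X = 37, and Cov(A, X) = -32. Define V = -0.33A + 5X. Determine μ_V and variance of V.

μ_V = -47.77, variance of V = 1036.6984

μ_V = (-0.33)·μ_A + 5·μ_X = (-0.33)·69 + 5·(-5) = -47.77.
variance of V = a²·variance of A + b²·variance of X + 2ab·Cov(A, X) with a = -0.33, b = 5.
= (-0.33)²·56 + 5²·37 + 2·(-0.33)·5·(-32)
= 6.0984 + 925 + 105.6 = 1036.6984.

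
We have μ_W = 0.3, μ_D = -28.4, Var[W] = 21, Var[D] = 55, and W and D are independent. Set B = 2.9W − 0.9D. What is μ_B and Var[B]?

μ_B = 26.43, Var[B] = 221.16

μ_B = 2.9·μ_W + (-0.9)·μ_D = 2.9·0.3 + (-0.9)·(-28.4) = 26.43.
Var[B] = a²·Var[W] + b²·Var[D] + 2ab·covariance of W and D with a = 2.9, b = -0.9.
Independence gives covariance of W and D = 0.
= 2.9²·21 + (-0.9)²·55 + 2·2.9·(-0.9)·0
= 176.61 + 44.55 + 0 = 221.16.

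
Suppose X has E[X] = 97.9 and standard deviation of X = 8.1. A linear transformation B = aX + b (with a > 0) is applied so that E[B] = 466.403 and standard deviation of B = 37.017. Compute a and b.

a = 4.57, b = 19

standard deviation of B = a·standard deviation of X (a > 0), so a = 37.017/8.1 = 4.57.
E[B] = a·E[X] + b, so b = 466.403 − 4.57·97.9 = 19.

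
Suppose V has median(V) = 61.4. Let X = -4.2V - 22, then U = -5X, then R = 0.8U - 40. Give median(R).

median(R) = 1079.52

median(X) = (-4.2)·61.4 + (-22) = -279.88.
median(U) = (-5)·(-279.88) = 1399.4.
median(R) = 0.8·1399.4 + (-40) = 1079.52.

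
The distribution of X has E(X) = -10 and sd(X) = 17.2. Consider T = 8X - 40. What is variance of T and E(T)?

variance of T = 18933.76, E(T) = -120

T = 8X - 40 is linear with a = 8, b = -40.
variance of X = 17.2² = 295.84.
variance of T = a²·variance of X = 8²·295.84 = 18933.76 (the additive constant -40 does not affect variance).
E(T) = a·E(X) + b = 8·(-10) + (-40) = -120.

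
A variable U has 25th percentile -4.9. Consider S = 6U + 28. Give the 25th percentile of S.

25th percentile of S = -1.4

Since a = 6 > 0 the transformation is increasing, so the 25th percentile of S = a·(P_{25} of U) + b = 6·(-4.9) + 28 = -1.4.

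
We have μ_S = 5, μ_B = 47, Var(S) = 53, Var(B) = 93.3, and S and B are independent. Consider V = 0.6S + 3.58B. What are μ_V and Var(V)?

μ_V = 0.6·μ_S + 3.58·μ_B = 0.6·5 + 3.58·47 = 171.26.
Var(V) = a²·Var(S) + b²·Var(B) + 2ab·covariance of S and B with a = 0.6, b = 3.58.
Independence gives covariance of S and B = 0.
= 0.6²·53 + 3.58²·93.3 + 2·0.6·3.58·0
= 19.08 + 1195.77012 + 0 = 1214.85012.

μ_V = 171.26, Var(V) = 1214.85012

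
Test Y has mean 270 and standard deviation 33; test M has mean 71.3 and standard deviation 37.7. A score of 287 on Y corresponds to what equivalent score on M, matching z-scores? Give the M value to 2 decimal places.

M = 90.72

z = (287 − 270)/33 ≈ 0.5152.
M = 71.3 + z·37.7 = 71.3 + (287 − 270)·37.7/33 ≈ 90.72.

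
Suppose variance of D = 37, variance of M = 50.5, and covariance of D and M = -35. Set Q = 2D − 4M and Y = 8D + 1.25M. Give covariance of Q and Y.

By bilinearity, covariance of Q and Y = ac·variance of D + bd·variance of M + (ad+bc)·covariance of D and M, with a=2, b=-4, c=8, d=1.25.
ac·variance of D = 2·8·37 = 592
bd·variance of M = (-4)·1.25·50.5 = -252.5
(ad+bc)·covariance of D and M = (-29.5)·(-35) = 1032.5
covariance of Q and Y = 592 + (-252.5) + 1032.5 = 1372.

covariance of Q and Y = 1372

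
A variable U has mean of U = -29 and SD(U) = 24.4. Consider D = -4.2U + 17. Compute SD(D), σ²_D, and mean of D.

D = -4.2U + 17 is linear with a = -4.2, b = 17.
SD(D) = |a|·SD(U) = |-4.2|·24.4 = 102.48.
σ²_U = 24.4² = 595.36.
σ²_D = a²·σ²_U = (-4.2)²·595.36 = 10502.1504 (the additive constant 17 does not affect variance).
mean of D = a·mean of U + b = (-4.2)·(-29) + 17 = 138.8.

SD(D) = 102.48, σ²_D = 10502.1504, mean of D = 138.8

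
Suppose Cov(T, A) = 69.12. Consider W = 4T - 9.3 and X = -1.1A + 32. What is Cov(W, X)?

Cov(W, X) = a·c·Cov(T, A) = 4·(-1.1)·69.12 = -304.128. Additive constants drop out.

Cov(W, X) = -304.128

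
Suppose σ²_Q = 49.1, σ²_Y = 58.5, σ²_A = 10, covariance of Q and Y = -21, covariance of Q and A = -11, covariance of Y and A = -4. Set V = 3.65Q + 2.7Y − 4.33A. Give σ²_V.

σ²_V = a²·σ²_Q + b²·σ²_Y + c²·σ²_A + 2ab·covariance of Q and Y + 2ac·covariance of Q and A + 2bc·covariance of Y and A, with a = 3.65, b = 2.7, c = -4.33.
= 654.13475 + 426.465 + 187.489 + (-413.91) + 347.699 + 93.528
= 1295.40575.

σ²_V = 1295.40575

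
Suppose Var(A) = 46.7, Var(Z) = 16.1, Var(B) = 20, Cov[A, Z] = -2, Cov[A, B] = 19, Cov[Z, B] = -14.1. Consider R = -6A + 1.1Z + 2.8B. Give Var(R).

Var(R) = 1158.625

Var(R) = a²·Var(A) + b²·Var(Z) + c²·Var(B) + 2ab·Cov[A, Z] + 2ac·Cov[A, B] + 2bc·Cov[Z, B], with a = -6, b = 1.1, c = 2.8.
= 1681.2 + 19.481 + 156.8 + 26.4 + (-638.4) + (-86.856)
= 1158.625.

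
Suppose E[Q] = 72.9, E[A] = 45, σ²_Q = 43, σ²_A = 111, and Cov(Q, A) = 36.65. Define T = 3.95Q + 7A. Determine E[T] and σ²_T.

E[T] = 602.955, σ²_T = 8136.6525

E[T] = 3.95·E[Q] + 7·E[A] = 3.95·72.9 + 7·45 = 602.955.
σ²_T = a²·σ²_Q + b²·σ²_A + 2ab·Cov(Q, A) with a = 3.95, b = 7.
= 3.95²·43 + 7²·111 + 2·3.95·7·36.65
= 670.9075 + 5439 + 2026.745 = 8136.6525.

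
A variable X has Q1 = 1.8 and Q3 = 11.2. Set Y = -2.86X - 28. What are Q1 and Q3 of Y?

Q1(Y) = -60.032, Q3(Y) = -33.148

a = -2.86 < 0 reverses order: Q1(Y) comes from Q3(X), Q3(Y) from Q1(X).
Q1(Y) = (-2.86)·11.2 + (-28) = -60.032; Q3(Y) = (-2.86)·1.8 + (-28) = -33.148.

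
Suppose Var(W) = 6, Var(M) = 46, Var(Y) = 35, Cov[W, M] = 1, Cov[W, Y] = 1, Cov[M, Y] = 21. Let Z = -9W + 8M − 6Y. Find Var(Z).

Var(Z) = a²·Var(W) + b²·Var(M) + c²·Var(Y) + 2ab·Cov[W, M] + 2ac·Cov[W, Y] + 2bc·Cov[M, Y], with a = -9, b = 8, c = -6.
= 486 + 2944 + 1260 + (-144) + 108 + (-2016)
= 2638.

Var(Z) = 2638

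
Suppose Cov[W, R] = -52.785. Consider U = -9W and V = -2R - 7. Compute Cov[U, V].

Cov[U, V] = a·c·Cov[W, R] = (-9)·(-2)·(-52.785) = -950.13. Additive constants drop out.

Cov[U, V] = -950.13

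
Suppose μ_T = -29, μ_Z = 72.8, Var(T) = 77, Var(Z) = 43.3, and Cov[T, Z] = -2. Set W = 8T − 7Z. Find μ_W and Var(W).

μ_W = -741.6, Var(W) = 7273.7

μ_W = 8·μ_T + (-7)·μ_Z = 8·(-29) + (-7)·72.8 = -741.6.
Var(W) = a²·Var(T) + b²·Var(Z) + 2ab·Cov[T, Z] with a = 8, b = -7.
= 8²·77 + (-7)²·43.3 + 2·8·(-7)·(-2)
= 4928 + 2121.7 + 224 = 7273.7.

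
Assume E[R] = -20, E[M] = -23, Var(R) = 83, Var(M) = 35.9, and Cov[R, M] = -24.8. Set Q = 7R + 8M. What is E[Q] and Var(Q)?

E[Q] = -324, Var(Q) = 3587

E[Q] = 7·E[R] + 8·E[M] = 7·(-20) + 8·(-23) = -324.
Var(Q) = a²·Var(R) + b²·Var(M) + 2ab·Cov[R, M] with a = 7, b = 8.
= 7²·83 + 8²·35.9 + 2·7·8·(-24.8)
= 4067 + 2297.6 + (-2777.6) = 3587.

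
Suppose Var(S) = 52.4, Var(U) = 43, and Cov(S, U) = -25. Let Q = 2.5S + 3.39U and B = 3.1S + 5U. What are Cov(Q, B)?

Cov(Q, B) = 559.725

By bilinearity, Cov(Q, B) = ac·Var(S) + bd·Var(U) + (ad+bc)·Cov(S, U), with a=2.5, b=3.39, c=3.1, d=5.
ac·Var(S) = 2.5·3.1·52.4 = 406.1
bd·Var(U) = 3.39·5·43 = 728.85
(ad+bc)·Cov(S, U) = (23.009)·(-25) = -575.225
Cov(Q, B) = 406.1 + 728.85 + (-575.225) = 559.725.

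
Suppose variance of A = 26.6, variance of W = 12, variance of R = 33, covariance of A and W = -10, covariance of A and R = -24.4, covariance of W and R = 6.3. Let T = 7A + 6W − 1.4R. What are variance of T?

variance of T = a²·variance of A + b²·variance of W + c²·variance of R + 2ab·covariance of A and W + 2ac·covariance of A and R + 2bc·covariance of W and R, with a = 7, b = 6, c = -1.4.
= 1303.4 + 432 + 64.68 + (-840) + 478.24 + (-105.84)
= 1332.48.

variance of T = 1332.48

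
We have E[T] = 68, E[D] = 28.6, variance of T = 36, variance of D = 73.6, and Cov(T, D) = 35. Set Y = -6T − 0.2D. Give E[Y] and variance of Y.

E[Y] = (-6)·E[T] + (-0.2)·E[D] = (-6)·68 + (-0.2)·28.6 = -413.72.
variance of Y = a²·variance of T + b²·variance of D + 2ab·Cov(T, D) with a = -6, b = -0.2.
= (-6)²·36 + (-0.2)²·73.6 + 2·(-6)·(-0.2)·35
= 1296 + 2.944 + 84 = 1382.944.

E[Y] = -413.72, variance of Y = 1382.944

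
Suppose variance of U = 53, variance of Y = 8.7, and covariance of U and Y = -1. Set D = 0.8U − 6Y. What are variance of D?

variance of D = a²·variance of U + b²·variance of Y + 2ab·covariance of U and Y with a = 0.8, b = -6.
= 0.8²·53 + (-6)²·8.7 + 2·0.8·(-6)·(-1)
= 33.92 + 313.2 + 9.6 = 356.72.

variance of D = 356.72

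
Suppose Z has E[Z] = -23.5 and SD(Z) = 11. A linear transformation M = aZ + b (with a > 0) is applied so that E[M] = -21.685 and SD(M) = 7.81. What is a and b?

a = 0.71, b = -5

SD(M) = a·SD(Z) (a > 0), so a = 7.81/11 = 0.71.
E[M] = a·E[Z] + b, so b = -21.685 − 0.71·(-23.5) = -5.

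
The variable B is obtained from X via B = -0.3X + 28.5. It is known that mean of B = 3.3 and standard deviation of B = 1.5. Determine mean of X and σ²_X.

From B = -0.3X + 28.5: mean of B = a·mean of X + b, so mean of X = (mean of B − b)/a = (3.3 − 28.5)/(-0.3) = 84.
σ²_B = 1.5² = 2.25.
σ²_B = a²·σ²_X, so σ²_X = 2.25/(-0.3)² = 25.

mean of X = 84, σ²_X = 25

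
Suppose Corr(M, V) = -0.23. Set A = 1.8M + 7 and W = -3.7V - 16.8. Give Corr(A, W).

Linear rescalings preserve |correlation|; the slopes 1.8 and -3.7 have opposite signs, so the correlation flips sign: Corr(A, W) = −Corr(M, V) = 0.23.

Corr(A, W) = 0.23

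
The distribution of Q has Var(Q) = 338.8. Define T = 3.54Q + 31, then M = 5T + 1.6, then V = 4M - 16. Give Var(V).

Var(V) = 1698282.432

Var(T) = 3.54²·338.8 = 4245.70608.
Var(M) = 5²·4245.70608 = 106142.652.
Var(V) = 4²·106142.652 = 1698282.432.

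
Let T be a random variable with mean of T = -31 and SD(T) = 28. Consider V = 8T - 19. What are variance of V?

V = 8T - 19 is linear with a = 8, b = -19.
variance of T = 28² = 784.
variance of V = a²·variance of T = 8²·784 = 50176 (the additive constant -19 does not affect variance).

variance of V = 50176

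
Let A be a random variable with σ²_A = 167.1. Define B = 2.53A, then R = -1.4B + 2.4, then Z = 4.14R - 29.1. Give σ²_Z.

σ²_Z = 35931.40883895024

σ²_B = 2.53²·167.1 = 1069.59039.
σ²_R = (-1.4)²·1069.59039 = 2096.3971644.
σ²_Z = 4.14²·2096.3971644 = 35931.40883895024.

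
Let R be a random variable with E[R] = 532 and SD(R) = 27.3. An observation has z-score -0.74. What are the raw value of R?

R = E[R] + z·SD(R) = 532 + (-0.74)·27.3 = 511.798.

R = 511.798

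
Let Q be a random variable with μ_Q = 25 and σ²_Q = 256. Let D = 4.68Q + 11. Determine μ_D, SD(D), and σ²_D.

D = 4.68Q + 11 is linear with a = 4.68, b = 11.
μ_D = a·μ_Q + b = 4.68·25 + 11 = 128.
SD(Q) = √256 = 16.
SD(D) = |a|·SD(Q) = |4.68|·16 = 74.88.
σ²_D = a²·σ²_Q = 4.68²·256 = 5607.0144 (the additive constant 11 does not affect variance).

μ_D = 128, SD(D) = 74.88, σ²_D = 5607.0144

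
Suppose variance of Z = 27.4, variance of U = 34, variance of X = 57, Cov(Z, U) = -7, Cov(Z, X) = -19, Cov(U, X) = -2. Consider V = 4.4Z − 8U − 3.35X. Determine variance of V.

variance of V = a²·variance of Z + b²·variance of U + c²·variance of X + 2ab·Cov(Z, U) + 2ac·Cov(Z, X) + 2bc·Cov(U, X), with a = 4.4, b = -8, c = -3.35.
= 530.464 + 2176 + 639.6825 + 492.8 + 560.12 + (-107.2)
= 4291.8665.

variance of V = 4291.8665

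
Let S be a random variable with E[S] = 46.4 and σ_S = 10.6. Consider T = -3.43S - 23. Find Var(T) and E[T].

Var(T) = 1321.904164, E[T] = -182.152

T = -3.43S - 23 is linear with a = -3.43, b = -23.
Var(S) = 10.6² = 112.36.
Var(T) = a²·Var(S) = (-3.43)²·112.36 = 1321.904164 (the additive constant -23 does not affect variance).
E[T] = a·E[S] + b = (-3.43)·46.4 + (-23) = -182.152.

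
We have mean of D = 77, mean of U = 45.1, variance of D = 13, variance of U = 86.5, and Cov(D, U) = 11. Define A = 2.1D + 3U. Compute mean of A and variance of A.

mean of A = 2.1·mean of D + 3·mean of U = 2.1·77 + 3·45.1 = 297.
variance of A = a²·variance of D + b²·variance of U + 2ab·Cov(D, U) with a = 2.1, b = 3.
= 2.1²·13 + 3²·86.5 + 2·2.1·3·11
= 57.33 + 778.5 + 138.6 = 974.43.

mean of A = 297, variance of A = 974.43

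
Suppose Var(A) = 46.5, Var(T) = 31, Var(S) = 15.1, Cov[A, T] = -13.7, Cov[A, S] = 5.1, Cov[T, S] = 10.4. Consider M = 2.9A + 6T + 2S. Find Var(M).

Var(M) = a²·Var(A) + b²·Var(T) + c²·Var(S) + 2ab·Cov[A, T] + 2ac·Cov[A, S] + 2bc·Cov[T, S], with a = 2.9, b = 6, c = 2.
= 391.065 + 1116 + 60.4 + (-476.76) + 59.16 + 249.6
= 1399.465.

Var(M) = 1399.465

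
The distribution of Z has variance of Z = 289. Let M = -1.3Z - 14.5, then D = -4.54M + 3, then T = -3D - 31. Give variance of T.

variance of T = 90602.204004

variance of M = (-1.3)²·289 = 488.41.
variance of D = (-4.54)²·488.41 = 10066.911556.
variance of T = (-3)²·10066.911556 = 90602.204004.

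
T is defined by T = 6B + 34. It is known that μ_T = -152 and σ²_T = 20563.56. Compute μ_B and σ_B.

From T = 6B + 34: μ_T = a·μ_B + b, so μ_B = (μ_T − b)/a = (-152 − 34)/6 = -31.
σ_T = √20563.56 = 143.4.
σ_T = |a|·σ_B, so σ_B = 143.4/|6| = 23.9.

μ_B = -31, σ_B = 23.9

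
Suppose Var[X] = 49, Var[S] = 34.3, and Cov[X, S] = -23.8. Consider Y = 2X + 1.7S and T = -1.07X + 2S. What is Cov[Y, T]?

Cov[Y, T] = -40.1478

By bilinearity, Cov[Y, T] = ac·Var[X] + bd·Var[S] + (ad+bc)·Cov[X, S], with a=2, b=1.7, c=-1.07, d=2.
ac·Var[X] = 2·(-1.07)·49 = -104.86
bd·Var[S] = 1.7·2·34.3 = 116.62
(ad+bc)·Cov[X, S] = (2.181)·(-23.8) = -51.9078
Cov[Y, T] = -104.86 + 116.62 + (-51.9078) = -40.1478.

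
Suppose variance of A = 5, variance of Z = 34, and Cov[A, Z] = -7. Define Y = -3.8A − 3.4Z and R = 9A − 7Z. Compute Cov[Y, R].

By bilinearity, Cov[Y, R] = ac·variance of A + bd·variance of Z + (ad+bc)·Cov[A, Z], with a=-3.8, b=-3.4, c=9, d=-7.
ac·variance of A = (-3.8)·9·5 = -171
bd·variance of Z = (-3.4)·(-7)·34 = 809.2
(ad+bc)·Cov[A, Z] = (-4)·(-7) = 28
Cov[Y, R] = -171 + 809.2 + 28 = 666.2.

Cov[Y, R] = 666.2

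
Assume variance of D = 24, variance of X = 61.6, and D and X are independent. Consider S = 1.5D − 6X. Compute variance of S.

variance of S = a²·variance of D + b²·variance of X + 2ab·Cov[D, X] with a = 1.5, b = -6.
Independence gives Cov[D, X] = 0.
= 1.5²·24 + (-6)²·61.6 + 2·1.5·(-6)·0
= 54 + 2217.6 + 0 = 2271.6.

variance of S = 2271.6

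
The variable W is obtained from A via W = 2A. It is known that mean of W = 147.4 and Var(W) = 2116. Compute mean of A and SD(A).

mean of A = 73.7, SD(A) = 23

From W = 2A: mean of W = a·mean of A + b, so mean of A = (mean of W − b)/a = (147.4 − 0)/2 = 73.7.
SD(W) = √2116 = 46.
SD(W) = |a|·SD(A), so SD(A) = 46/|2| = 23.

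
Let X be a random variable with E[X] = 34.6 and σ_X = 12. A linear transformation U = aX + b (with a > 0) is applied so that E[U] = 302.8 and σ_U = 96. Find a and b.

a = 8, b = 26

σ_U = a·σ_X (a > 0), so a = 96/12 = 8.
E[U] = a·E[X] + b, so b = 302.8 − 8·34.6 = 26.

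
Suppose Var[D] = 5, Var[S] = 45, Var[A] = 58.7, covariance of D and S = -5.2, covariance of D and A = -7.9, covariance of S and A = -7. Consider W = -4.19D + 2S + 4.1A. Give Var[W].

Var[W] = a²·Var[D] + b²·Var[S] + c²·Var[A] + 2ab·covariance of D and S + 2ac·covariance of D and A + 2bc·covariance of S and A, with a = -4.19, b = 2, c = 4.1.
= 87.7805 + 180 + 986.747 + 87.152 + 271.4282 + (-114.8)
= 1498.3077.

Var[W] = 1498.3077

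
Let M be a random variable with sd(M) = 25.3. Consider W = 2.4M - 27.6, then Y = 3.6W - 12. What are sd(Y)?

sd(Y) = 218.592

sd(W) = |2.4|·25.3 = 60.72.
sd(Y) = |3.6|·60.72 = 218.592.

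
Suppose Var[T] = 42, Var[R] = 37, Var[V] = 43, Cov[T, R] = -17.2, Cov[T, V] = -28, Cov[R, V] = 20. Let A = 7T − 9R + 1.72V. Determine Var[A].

Var[A] = a²·Var[T] + b²·Var[R] + c²·Var[V] + 2ab·Cov[T, R] + 2ac·Cov[T, V] + 2bc·Cov[R, V], with a = 7, b = -9, c = 1.72.
= 2058 + 2997 + 127.2112 + 2167.2 + (-674.24) + (-619.2)
= 6055.9712.

Var[A] = 6055.9712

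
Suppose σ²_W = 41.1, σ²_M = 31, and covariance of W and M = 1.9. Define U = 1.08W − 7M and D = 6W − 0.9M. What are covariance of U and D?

By bilinearity, covariance of U and D = ac·σ²_W + bd·σ²_M + (ad+bc)·covariance of W and M, with a=1.08, b=-7, c=6, d=-0.9.
ac·σ²_W = 1.08·6·41.1 = 266.328
bd·σ²_M = (-7)·(-0.9)·31 = 195.3
(ad+bc)·covariance of W and M = (-42.972)·1.9 = -81.6468
covariance of U and D = 266.328 + 195.3 + (-81.6468) = 379.9812.

covariance of U and D = 379.9812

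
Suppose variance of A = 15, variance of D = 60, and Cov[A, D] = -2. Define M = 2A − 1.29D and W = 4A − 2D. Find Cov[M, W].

By bilinearity, Cov[M, W] = ac·variance of A + bd·variance of D + (ad+bc)·Cov[A, D], with a=2, b=-1.29, c=4, d=-2.
ac·variance of A = 2·4·15 = 120
bd·variance of D = (-1.29)·(-2)·60 = 154.8
(ad+bc)·Cov[A, D] = (-9.16)·(-2) = 18.32
Cov[M, W] = 120 + 154.8 + 18.32 = 293.12.

Cov[M, W] = 293.12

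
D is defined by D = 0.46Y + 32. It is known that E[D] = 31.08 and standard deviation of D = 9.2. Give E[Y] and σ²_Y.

From D = 0.46Y + 32: E[D] = a·E[Y] + b, so E[Y] = (E[D] − b)/a = (31.08 − 32)/0.46 = -2.
σ²_D = 9.2² = 84.64.
σ²_D = a²·σ²_Y, so σ²_Y = 84.64/0.46² = 400.

E[Y] = -2, σ²_Y = 400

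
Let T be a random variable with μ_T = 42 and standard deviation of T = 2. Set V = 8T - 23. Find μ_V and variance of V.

μ_V = 313, variance of V = 256

V = 8T - 23 is linear with a = 8, b = -23.
μ_V = a·μ_T + b = 8·42 + (-23) = 313.
variance of T = 2² = 4.
variance of V = a²·variance of T = 8²·4 = 256 (the additive constant -23 does not affect variance).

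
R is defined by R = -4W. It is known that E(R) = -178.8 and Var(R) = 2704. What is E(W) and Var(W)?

From R = -4W: E(R) = a·E(W) + b, so E(W) = (E(R) − b)/a = (-178.8 − 0)/(-4) = 44.7.
Var(R) = a²·Var(W), so Var(W) = 2704/(-4)² = 169.

E(W) = 44.7, Var(W) = 169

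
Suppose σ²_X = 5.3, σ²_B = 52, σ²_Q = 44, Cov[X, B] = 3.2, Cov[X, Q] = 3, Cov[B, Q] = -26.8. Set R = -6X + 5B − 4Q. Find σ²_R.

σ²_R = a²·σ²_X + b²·σ²_B + c²·σ²_Q + 2ab·Cov[X, B] + 2ac·Cov[X, Q] + 2bc·Cov[B, Q], with a = -6, b = 5, c = -4.
= 190.8 + 1300 + 704 + (-192) + 144 + 1072
= 3218.8.

σ²_R = 3218.8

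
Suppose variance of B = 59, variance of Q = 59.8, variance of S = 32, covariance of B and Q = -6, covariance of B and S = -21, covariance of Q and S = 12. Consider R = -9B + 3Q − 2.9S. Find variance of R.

variance of R = 4605.32

variance of R = a²·variance of B + b²·variance of Q + c²·variance of S + 2ab·covariance of B and Q + 2ac·covariance of B and S + 2bc·covariance of Q and S, with a = -9, b = 3, c = -2.9.
= 4779 + 538.2 + 269.12 + 324 + (-1096.2) + (-208.8)
= 4605.32.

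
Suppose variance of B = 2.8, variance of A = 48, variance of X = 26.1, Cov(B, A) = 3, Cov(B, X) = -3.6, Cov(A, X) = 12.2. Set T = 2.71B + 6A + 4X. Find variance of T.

variance of T = a²·variance of B + b²·variance of A + c²·variance of X + 2ab·Cov(B, A) + 2ac·Cov(B, X) + 2bc·Cov(A, X), with a = 2.71, b = 6, c = 4.
= 20.56348 + 1728 + 417.6 + 97.56 + (-78.048) + 585.6
= 2771.27548.

variance of T = 2771.27548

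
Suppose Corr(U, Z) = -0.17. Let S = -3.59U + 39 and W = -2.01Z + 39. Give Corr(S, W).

Linear rescalings preserve correlation up to sign; here the slopes -3.59 and -2.01 have the same sign, so Corr(S, W) = Corr(U, Z) = -0.17.

Corr(S, W) = -0.17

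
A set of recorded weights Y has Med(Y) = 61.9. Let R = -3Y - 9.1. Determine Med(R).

A linear map preserves order up to sign, so Med(R) = a·Med(Y) + b = (-3)·61.9 + (-9.1) = -194.8.

Med(R) = -194.8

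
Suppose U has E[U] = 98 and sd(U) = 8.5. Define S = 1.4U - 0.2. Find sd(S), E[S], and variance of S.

sd(S) = 11.9, E[S] = 137, variance of S = 141.61

S = 1.4U - 0.2 is linear with a = 1.4, b = -0.2.
sd(S) = |a|·sd(U) = |1.4|·8.5 = 11.9.
E[S] = a·E[U] + b = 1.4·98 + (-0.2) = 137.
variance of U = 8.5² = 72.25.
variance of S = a²·variance of U = 1.4²·72.25 = 141.61 (the additive constant -0.2 does not affect variance).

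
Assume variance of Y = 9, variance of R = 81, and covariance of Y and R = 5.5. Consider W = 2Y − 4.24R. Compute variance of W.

variance of W = a²·variance of Y + b²·variance of R + 2ab·covariance of Y and R with a = 2, b = -4.24.
= 2²·9 + (-4.24)²·81 + 2·2·(-4.24)·5.5
= 36 + 1456.1856 + (-93.28) = 1398.9056.

variance of W = 1398.9056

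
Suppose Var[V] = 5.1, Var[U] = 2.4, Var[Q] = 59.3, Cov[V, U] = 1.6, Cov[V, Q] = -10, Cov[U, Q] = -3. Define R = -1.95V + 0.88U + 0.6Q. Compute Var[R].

Var[R] = a²·Var[V] + b²·Var[U] + c²·Var[Q] + 2ab·Cov[V, U] + 2ac·Cov[V, Q] + 2bc·Cov[U, Q], with a = -1.95, b = 0.88, c = 0.6.
= 19.39275 + 1.85856 + 21.348 + (-5.4912) + 23.4 + (-3.168)
= 57.34011.

Var[R] = 57.34011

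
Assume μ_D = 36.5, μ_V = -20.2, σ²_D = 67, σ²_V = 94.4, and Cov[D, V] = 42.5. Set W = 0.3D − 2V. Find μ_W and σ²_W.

μ_W = 51.35, σ²_W = 332.63

μ_W = 0.3·μ_D + (-2)·μ_V = 0.3·36.5 + (-2)·(-20.2) = 51.35.
σ²_W = a²·σ²_D + b²·σ²_V + 2ab·Cov[D, V] with a = 0.3, b = -2.
= 0.3²·67 + (-2)²·94.4 + 2·0.3·(-2)·42.5
= 6.03 + 377.6 + (-51) = 332.63.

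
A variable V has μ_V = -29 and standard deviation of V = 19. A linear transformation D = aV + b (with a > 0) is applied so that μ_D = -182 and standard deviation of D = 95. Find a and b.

a = 5, b = -37

standard deviation of D = a·standard deviation of V (a > 0), so a = 95/19 = 5.
μ_D = a·μ_V + b, so b = -182 − 5·(-29) = -37.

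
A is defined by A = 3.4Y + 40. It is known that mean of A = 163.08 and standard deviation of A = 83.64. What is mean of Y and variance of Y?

From A = 3.4Y + 40: mean of A = a·mean of Y + b, so mean of Y = (mean of A − b)/a = (163.08 − 40)/3.4 = 36.2.
variance of A = 83.64² = 6995.6496.
variance of A = a²·variance of Y, so variance of Y = 6995.6496/3.4² = 605.16.

mean of Y = 36.2, variance of Y = 605.16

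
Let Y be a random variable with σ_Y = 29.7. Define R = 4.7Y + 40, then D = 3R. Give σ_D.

σ_R = |4.7|·29.7 = 139.59.
σ_D = |3|·139.59 = 418.77.

σ_D = 418.77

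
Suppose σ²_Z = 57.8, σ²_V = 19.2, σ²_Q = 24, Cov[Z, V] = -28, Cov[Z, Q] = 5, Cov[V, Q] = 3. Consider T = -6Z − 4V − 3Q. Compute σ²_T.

σ²_T = a²·σ²_Z + b²·σ²_V + c²·σ²_Q + 2ab·Cov[Z, V] + 2ac·Cov[Z, Q] + 2bc·Cov[V, Q], with a = -6, b = -4, c = -3.
= 2080.8 + 307.2 + 216 + (-1344) + 180 + 72
= 1512.

σ²_T = 1512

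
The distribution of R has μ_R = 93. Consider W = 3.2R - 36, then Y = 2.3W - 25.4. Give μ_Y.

μ_W = 3.2·93 + (-36) = 261.6.
μ_Y = 2.3·261.6 + (-25.4) = 576.28.

μ_Y = 576.28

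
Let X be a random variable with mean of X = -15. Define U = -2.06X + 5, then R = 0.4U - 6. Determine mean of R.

mean of R = 8.36

mean of U = (-2.06)·(-15) + 5 = 35.9.
mean of R = 0.4·35.9 + (-6) = 8.36.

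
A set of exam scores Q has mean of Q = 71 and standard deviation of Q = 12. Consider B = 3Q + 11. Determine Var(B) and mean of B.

B = 3Q + 11 is linear with a = 3, b = 11.
Var(Q) = 12² = 144.
Var(B) = a²·Var(Q) = 3²·144 = 1296 (the additive constant 11 does not affect variance).
mean of B = a·mean of Q + b = 3·71 + 11 = 224.

Var(B) = 1296, mean of B = 224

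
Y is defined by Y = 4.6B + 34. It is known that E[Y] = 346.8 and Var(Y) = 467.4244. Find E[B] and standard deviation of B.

E[B] = 68, standard deviation of B = 4.7

From Y = 4.6B + 34: E[Y] = a·E[B] + b, so E[B] = (E[Y] − b)/a = (346.8 − 34)/4.6 = 68.
standard deviation of Y = √467.4244 = 21.62.
standard deviation of Y = |a|·standard deviation of B, so standard deviation of B = 21.62/|4.6| = 4.7.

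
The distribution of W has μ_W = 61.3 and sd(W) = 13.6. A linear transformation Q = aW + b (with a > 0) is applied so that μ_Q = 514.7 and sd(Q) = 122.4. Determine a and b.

a = 9, b = -37

sd(Q) = a·sd(W) (a > 0), so a = 122.4/13.6 = 9.
μ_Q = a·μ_W + b, so b = 514.7 − 9·61.3 = -37.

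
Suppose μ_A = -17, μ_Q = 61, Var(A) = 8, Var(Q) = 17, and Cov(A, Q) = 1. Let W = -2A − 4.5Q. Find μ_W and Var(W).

μ_W = -240.5, Var(W) = 394.25

μ_W = (-2)·μ_A + (-4.5)·μ_Q = (-2)·(-17) + (-4.5)·61 = -240.5.
Var(W) = a²·Var(A) + b²·Var(Q) + 2ab·Cov(A, Q) with a = -2, b = -4.5.
= (-2)²·8 + (-4.5)²·17 + 2·(-2)·(-4.5)·1
= 32 + 344.25 + 18 = 394.25.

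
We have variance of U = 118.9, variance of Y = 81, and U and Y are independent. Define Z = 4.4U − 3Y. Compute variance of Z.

variance of Z = a²·variance of U + b²·variance of Y + 2ab·Cov[U, Y] with a = 4.4, b = -3.
Independence gives Cov[U, Y] = 0.
= 4.4²·118.9 + (-3)²·81 + 2·4.4·(-3)·0
= 2301.904 + 729 + 0 = 3030.904.

variance of Z = 3030.904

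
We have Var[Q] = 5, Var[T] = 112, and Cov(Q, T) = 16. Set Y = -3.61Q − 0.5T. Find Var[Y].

Var[Y] = 150.9205

Var[Y] = a²·Var[Q] + b²·Var[T] + 2ab·Cov(Q, T) with a = -3.61, b = -0.5.
= (-3.61)²·5 + (-0.5)²·112 + 2·(-3.61)·(-0.5)·16
= 65.1605 + 28 + 57.76 = 150.9205.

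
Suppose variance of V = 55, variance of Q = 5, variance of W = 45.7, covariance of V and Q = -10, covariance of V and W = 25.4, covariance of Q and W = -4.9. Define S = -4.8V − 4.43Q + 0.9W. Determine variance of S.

variance of S = 796.6781

variance of S = a²·variance of V + b²·variance of Q + c²·variance of W + 2ab·covariance of V and Q + 2ac·covariance of V and W + 2bc·covariance of Q and W, with a = -4.8, b = -4.43, c = 0.9.
= 1267.2 + 98.1245 + 37.017 + (-425.28) + (-219.456) + 39.0726
= 796.6781.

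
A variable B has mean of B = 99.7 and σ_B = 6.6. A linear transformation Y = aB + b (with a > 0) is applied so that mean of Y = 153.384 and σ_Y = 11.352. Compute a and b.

σ_Y = a·σ_B (a > 0), so a = 11.352/6.6 = 1.72.
mean of Y = a·mean of B + b, so b = 153.384 − 1.72·99.7 = -18.1.

a = 1.72, b = -18.1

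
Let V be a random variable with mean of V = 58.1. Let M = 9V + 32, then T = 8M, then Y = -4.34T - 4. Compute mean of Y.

mean of Y = -19270.128

mean of M = 9·58.1 + 32 = 554.9.
mean of T = 8·554.9 = 4439.2.
mean of Y = (-4.34)·4439.2 + (-4) = -19270.128.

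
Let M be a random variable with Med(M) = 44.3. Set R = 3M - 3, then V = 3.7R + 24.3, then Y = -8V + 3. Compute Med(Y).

Med(R) = 3·44.3 + (-3) = 129.9.
Med(V) = 3.7·129.9 + 24.3 = 504.93.
Med(Y) = (-8)·504.93 + 3 = -4036.44.

Med(Y) = -4036.44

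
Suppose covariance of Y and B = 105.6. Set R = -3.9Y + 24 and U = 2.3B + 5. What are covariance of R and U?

covariance of R and U = -947.232

covariance of R and U = a·c·covariance of Y and B = (-3.9)·2.3·105.6 = -947.232. Additive constants drop out.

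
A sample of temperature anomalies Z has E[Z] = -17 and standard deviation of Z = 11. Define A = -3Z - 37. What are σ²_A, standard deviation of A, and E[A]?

σ²_A = 1089, standard deviation of A = 33, E[A] = 14

A = -3Z - 37 is linear with a = -3, b = -37.
σ²_Z = 11² = 121.
σ²_A = a²·σ²_Z = (-3)²·121 = 1089 (the additive constant -37 does not affect variance).
standard deviation of A = |a|·standard deviation of Z = |-3|·11 = 33.
E[A] = a·E[Z] + b = (-3)·(-17) + (-37) = 14.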